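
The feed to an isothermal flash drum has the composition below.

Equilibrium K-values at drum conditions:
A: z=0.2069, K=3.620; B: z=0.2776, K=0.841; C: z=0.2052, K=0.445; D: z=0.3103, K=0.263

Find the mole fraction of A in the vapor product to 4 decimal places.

y_A = 0.5755

Rachford–Rice: g(ψ) = Σ zᵢ(Kᵢ−1)/(1+ψ(Kᵢ−1)) = 0.
g(0) = ΣzᵢKᵢ − 1 = 0.1554 and g(1) = 1 − Σzᵢ/Kᵢ = -1.0282, so a root lies in (0, 1).
Newton–Raphson from ψ = 0.53:
  ψ = 0.5300: g = -0.35788, g' = -0.8380 → ψ = 0.1029
  ψ = 0.1029: g = 0.01380, g' = -1.1566 → ψ = 0.1149
  ψ = 0.1149: g = 0.00022, g' = -1.1197 → ψ = 0.1151
Converged at ψ = 0.1151.
Compositions from xᵢ = zᵢ/(1+ψ(Kᵢ−1)), yᵢ = Kᵢxᵢ:
  A: x = 0.1590, y = 0.5755
  B: x = 0.2828, y = 0.2378
  C: x = 0.2192, y = 0.0975
  D: x = 0.3391, y = 0.0892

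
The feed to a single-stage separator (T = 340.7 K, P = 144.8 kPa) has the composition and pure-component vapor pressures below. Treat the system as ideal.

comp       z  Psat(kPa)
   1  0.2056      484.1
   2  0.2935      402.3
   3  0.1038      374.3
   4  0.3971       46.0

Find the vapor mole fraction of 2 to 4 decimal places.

y_2 = 0.3703

Raoult's law: Kᵢ = Pᵢˢᵃᵗ/P = Pᵢˢᵃᵗ/144.8.
  K_1 = 484.1/144.8 = 3.343232, K_2 = 402.3/144.8 = 2.778315, K_3 = 374.3/144.8 = 2.584945, K_4 = 46.0/144.8 = 0.317680
Newton iteration, V/F⁰ = 0.5:
  V/F = 0.5000: g = 0.17866, g' = -1.0065 → V/F = 0.6775
  V/F = 0.6775: g = -0.00163, g' = -1.0595 → V/F = 0.6760
Converged at V/F = 0.6760.
Compositions from xᵢ = zᵢ/(1+V/F(Kᵢ−1)), yᵢ = Kᵢxᵢ:
  1: x = 0.0796, y = 0.2660
  2: x = 0.1333, y = 0.3703
  3: x = 0.0501, y = 0.1295
  4: x = 0.7370, y = 0.2341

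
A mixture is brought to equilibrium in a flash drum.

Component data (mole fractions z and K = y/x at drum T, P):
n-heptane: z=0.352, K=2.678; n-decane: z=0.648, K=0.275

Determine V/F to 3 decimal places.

Newton iteration, V/F⁰ = 0.53:
  V/F = 0.530: g = -0.4503, g' = -1.176 → V/F = 0.147
  V/F = 0.147: g = -0.0521, g' = -1.064 → V/F = 0.098
  V/F = 0.098: g = 0.0014, g' = -1.126 → V/F = 0.099
Converged at V/F = 0.099.

V/F = 0.099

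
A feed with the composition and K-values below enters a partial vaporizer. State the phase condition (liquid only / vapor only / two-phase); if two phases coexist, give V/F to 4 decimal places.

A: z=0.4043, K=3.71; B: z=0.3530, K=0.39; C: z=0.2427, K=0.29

ΣzᵢKᵢ = 1.7080; Σzᵢ/Kᵢ = 1.8510.
Both exceed 1, so a two-phase solution exists.
Material balance + equilibrium reduce to Σ zᵢ(Kᵢ−1)/(1+ψ(Kᵢ−1)) = 0.
Newton iteration, ψ⁰ = 0.52:
  ψ = 0.5200: g = -0.13376, g' = -1.1008 → ψ = 0.3985
  ψ = 0.3985: g = 0.00199, g' = -1.1536 → ψ = 0.4002
Converged at ψ = 0.4002.

two-phase, V/F = 0.4002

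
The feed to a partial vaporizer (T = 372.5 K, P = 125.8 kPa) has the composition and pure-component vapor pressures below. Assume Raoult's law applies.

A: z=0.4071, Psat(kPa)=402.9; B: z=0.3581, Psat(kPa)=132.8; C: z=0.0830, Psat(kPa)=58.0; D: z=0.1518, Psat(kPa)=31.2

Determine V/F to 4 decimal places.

V/F = 0.7749

Raoult's law: Kᵢ = Pᵢˢᵃᵗ/P = Pᵢˢᵃᵗ/125.8.
  K_A = 402.9/125.8 = 3.202703, K_B = 132.8/125.8 = 1.055644, K_C = 58.0/125.8 = 0.461049, K_D = 31.2/125.8 = 0.248013
Rachford–Rice: g(V/F) = Σ zᵢ(Kᵢ−1)/(1+V/F(Kᵢ−1)) = 0.
Feasibility: ΣzᵢKᵢ = 1.7578, Σzᵢ/Kᵢ = 1.2584 — both > 1, two phases present.
Newton–Raphson from V/F = 0.5:
  V/F = 0.5000: g = 0.20195, g' = -0.7140 → V/F = 0.7829
  V/F = 0.7829: g = -0.00668, g' = -0.8467 → V/F = 0.7750
  V/F = 0.7750: g = -0.00005, g' = -0.8348 → V/F = 0.7749
Converged at V/F = 0.7749.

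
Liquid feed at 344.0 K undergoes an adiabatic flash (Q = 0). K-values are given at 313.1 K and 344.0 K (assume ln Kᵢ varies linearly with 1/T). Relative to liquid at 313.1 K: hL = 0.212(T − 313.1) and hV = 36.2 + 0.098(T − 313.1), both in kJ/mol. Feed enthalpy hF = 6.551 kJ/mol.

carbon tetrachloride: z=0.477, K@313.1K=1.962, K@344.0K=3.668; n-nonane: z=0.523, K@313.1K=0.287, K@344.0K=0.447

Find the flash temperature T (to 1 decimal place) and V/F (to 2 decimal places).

Adiabatic flash: solve Rachford–Rice at each trial T, then check hF = ψ·hV(T) + (1−ψ)·hL(T).
  T = 313.1 K: K = (1.962, 0.287), RR gives ψ = 0.125, H_out = 4.537 kJ/mol
  T = 344.0 K: K = (3.668, 0.447), RR gives ψ = 0.667, H_out = 28.332 kJ/mol
  T = 328.6 K: K = (2.725, 0.362), RR gives ψ = 0.445, H_out = 18.599 kJ/mol
  T = 320.9 K: K = (2.324, 0.324), RR gives ψ = 0.310, H_out = 12.605 kJ/mol
  T = 317.0 K: K = (2.138, 0.305), RR gives ψ = 0.227, H_out = 8.926 kJ/mol
  T = 315.1 K: K = (2.051, 0.296), RR gives ψ = 0.180, H_out = 6.896 kJ/mol
Linear interpolation between T = 313.1 (H_out = 4.537) and T = 315.1 (H_out = 6.896) on hF = 6.551 gives T ≈ 314.8 K, at which ψ = 0.17.

T = 314.8 K, V/F = 0.17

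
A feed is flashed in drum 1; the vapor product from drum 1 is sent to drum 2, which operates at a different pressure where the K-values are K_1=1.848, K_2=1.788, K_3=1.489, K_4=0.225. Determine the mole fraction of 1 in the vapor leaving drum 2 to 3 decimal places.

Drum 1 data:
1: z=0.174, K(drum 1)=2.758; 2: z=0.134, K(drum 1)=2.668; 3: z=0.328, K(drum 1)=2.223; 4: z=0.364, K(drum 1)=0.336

y_1 (drum 2) = 0.257

Drum 1:
Rachford–Rice: g(ψ₁) = Σ zᵢ(Kᵢ−1)/(1+ψ₁(Kᵢ−1)) = 0.
Feasibility: ΣzᵢKᵢ = 1.689, Σzᵢ/Kᵢ = 1.344 — both > 1, two phases present.
Newton iteration, ψ₁⁰ = 0.5:
  ψ₁ = 0.500: g = 0.1718, g' = -0.812 → ψ₁ = 0.712
  ψ₁ = 0.712: g = -0.0056, g' = -0.901 → ψ₁ = 0.705
Converged at ψ₁ = 0.705.
Drum-1 compositions:
  1: x = 0.078, y = 0.214
  2: x = 0.062, y = 0.164
  3: x = 0.176, y = 0.391
  4: x = 0.685, y = 0.230
Drum-2 feed = drum-1 vapor: z₂ = (0.2142, 0.1643, 0.3915, 0.2300).
Drum 2:
Newton iteration, ψ₂⁰ = 0.62:
  ψ₂ = 0.620: g = 0.0097, g' = -0.679 → ψ₂ = 0.634
Converged at ψ₂ = 0.634.
  1: x = 0.139, y = 0.257
  2: x = 0.110, y = 0.196
  3: x = 0.299, y = 0.445
  4: x = 0.452, y = 0.102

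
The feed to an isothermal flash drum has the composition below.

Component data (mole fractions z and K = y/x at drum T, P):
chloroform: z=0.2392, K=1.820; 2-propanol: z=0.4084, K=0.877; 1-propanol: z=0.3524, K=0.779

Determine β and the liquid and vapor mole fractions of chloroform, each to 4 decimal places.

Rachford–Rice: g(β) = Σ zᵢ(Kᵢ−1)/(1+β(Kᵢ−1)) = 0.
Feasibility: ΣzᵢKᵢ = 1.0680, Σzᵢ/Kᵢ = 1.0495 — both > 1, two phases present.
Iterate (Newton) starting at β = 0.5:
  β = 0.5000: g = -0.00197, g' = -0.1097 → β = 0.4820
  β = 0.4820: g = 0.00001, g' = -0.1112 → β = 0.4821
Converged at β = 0.4821.
Compositions from xᵢ = zᵢ/(1+β(Kᵢ−1)), yᵢ = Kᵢxᵢ:
  chloroform: x = 0.1714, y = 0.3120
  2-propanol: x = 0.4341, y = 0.3807
  1-propanol: x = 0.3944, y = 0.3073

β = 0.4821, x_chloroform = 0.1714, y_chloroform = 0.3120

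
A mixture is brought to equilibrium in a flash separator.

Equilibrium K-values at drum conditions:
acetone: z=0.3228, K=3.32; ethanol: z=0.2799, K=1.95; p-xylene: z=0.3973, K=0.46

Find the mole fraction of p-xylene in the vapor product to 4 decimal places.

Rachford–Rice: g(V/F) = Σ zᵢ(Kᵢ−1)/(1+V/F(Kᵢ−1)) = 0.
g(0) = ΣzᵢKᵢ − 1 = 0.8003 and g(1) = 1 − Σzᵢ/Kᵢ = -0.1045, so a root lies in (0, 1).
Iterate (Newton) starting at V/F = 0.66:
  V/F = 0.6600: g = 0.12595, g' = -0.6463 → V/F = 0.8549
  V/F = 0.8549: g = -0.00075, g' = -0.6719 → V/F = 0.8538
Converged at V/F = 0.8538.
Compositions from xᵢ = zᵢ/(1+V/F(Kᵢ−1)), yᵢ = Kᵢxᵢ:
  acetone: x = 0.1083, y = 0.3595
  ethanol: x = 0.1545, y = 0.3014
  p-xylene: x = 0.7372, y = 0.3391

y_p-xylene = 0.3391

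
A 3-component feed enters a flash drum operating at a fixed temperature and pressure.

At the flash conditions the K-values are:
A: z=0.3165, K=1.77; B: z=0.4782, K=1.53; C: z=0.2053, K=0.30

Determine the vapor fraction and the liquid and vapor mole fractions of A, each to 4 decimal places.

ψ = 0.8033, x_A = 0.1955, y_A = 0.3461

Newton–Raphson from ψ = 0.5:
  ψ = 0.5000: g = 0.15522, g' = -0.4199 → ψ = 0.8697
  ψ = 0.8697: g = -0.04790, g' = -0.7875 → ψ = 0.8089
  ψ = 0.8089: g = -0.00372, g' = -0.6717 → ψ = 0.8033
Converged at ψ = 0.8033.
Compositions from xᵢ = zᵢ/(1+ψ(Kᵢ−1)), yᵢ = Kᵢxᵢ:
  A: x = 0.1955, y = 0.3461
  B: x = 0.3354, y = 0.5132
  C: x = 0.4690, y = 0.1407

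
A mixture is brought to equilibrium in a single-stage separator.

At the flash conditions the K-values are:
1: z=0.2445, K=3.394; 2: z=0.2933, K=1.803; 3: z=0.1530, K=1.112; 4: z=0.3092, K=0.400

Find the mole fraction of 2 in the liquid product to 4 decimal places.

Rachford–Rice: g(ψ) = Σ zᵢ(Kᵢ−1)/(1+ψ(Kᵢ−1)) = 0.
Feasibility: ΣzᵢKᵢ = 1.6525, Σzᵢ/Kᵢ = 1.1453 — both > 1, two phases present.
Iterate (Newton) starting at ψ = 0.39:
  ψ = 0.3900: g = 0.25629, g' = -0.6759 → ψ = 0.7692
  ψ = 0.7692: g = 0.02286, g' = -0.6313 → ψ = 0.8054
  ψ = 0.8054: g = -0.00035, g' = -0.6516 → ψ = 0.8048
Converged at ψ = 0.8048.
Compositions from xᵢ = zᵢ/(1+ψ(Kᵢ−1)), yᵢ = Kᵢxᵢ:
  1: x = 0.0835, y = 0.2835
  2: x = 0.1782, y = 0.3212
  3: x = 0.1403, y = 0.1561
  4: x = 0.5980, y = 0.2392

x_2 = 0.1782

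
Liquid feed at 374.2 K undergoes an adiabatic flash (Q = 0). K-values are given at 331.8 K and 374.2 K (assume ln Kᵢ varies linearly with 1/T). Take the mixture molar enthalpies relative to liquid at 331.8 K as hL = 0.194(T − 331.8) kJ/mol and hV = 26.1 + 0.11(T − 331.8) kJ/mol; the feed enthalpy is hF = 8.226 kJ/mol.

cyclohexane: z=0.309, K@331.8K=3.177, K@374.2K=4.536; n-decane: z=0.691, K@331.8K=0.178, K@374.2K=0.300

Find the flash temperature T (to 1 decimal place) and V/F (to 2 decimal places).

T = 353.8 K, V/F = 0.16

Adiabatic flash: solve Rachford–Rice at each trial T, then check hF = ψ·hV(T) + (1−ψ)·hL(T).
  T = 331.8 K: K = (3.177, 0.178), RR gives ψ = 0.059, H_out = 1.527 kJ/mol
  T = 374.2 K: K = (4.536, 0.300), RR gives ψ = 0.246, H_out = 13.770 kJ/mol
  T = 353.0 K: K = (3.837, 0.235), RR gives ψ = 0.160, H_out = 8.009 kJ/mol
  T = 363.6 K: K = (4.182, 0.266), RR gives ψ = 0.204, H_out = 10.949 kJ/mol
  T = 358.3 K: K = (4.008, 0.250), RR gives ψ = 0.182, H_out = 9.497 kJ/mol
  T = 355.6 K: K = (3.921, 0.242), RR gives ψ = 0.171, H_out = 8.744 kJ/mol
  T = 354.3 K: K = (3.879, 0.238), RR gives ψ = 0.166, H_out = 8.378 kJ/mol
Linear interpolation between T = 353.0 (H_out = 8.009) and T = 354.3 (H_out = 8.378) on hF = 8.226 gives T ≈ 353.8 K, at which ψ = 0.16.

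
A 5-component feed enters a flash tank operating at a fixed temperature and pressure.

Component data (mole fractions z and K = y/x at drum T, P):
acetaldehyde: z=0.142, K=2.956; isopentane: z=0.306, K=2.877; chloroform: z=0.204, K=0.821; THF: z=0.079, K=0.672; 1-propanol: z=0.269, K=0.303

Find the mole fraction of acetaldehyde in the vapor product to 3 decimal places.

Newton–Raphson from ψ = 0.5:
  ψ = 0.500: g = 0.0778, g' = -0.754 → ψ = 0.603
Converged at ψ = 0.603.
Compositions from xᵢ = zᵢ/(1+ψ(Kᵢ−1)), yᵢ = Kᵢxᵢ:
  acetaldehyde: x = 0.065, y = 0.193
  isopentane: x = 0.144, y = 0.413
  chloroform: x = 0.229, y = 0.188
  THF: x = 0.098, y = 0.066
  1-propanol: x = 0.464, y = 0.141

y_acetaldehyde = 0.193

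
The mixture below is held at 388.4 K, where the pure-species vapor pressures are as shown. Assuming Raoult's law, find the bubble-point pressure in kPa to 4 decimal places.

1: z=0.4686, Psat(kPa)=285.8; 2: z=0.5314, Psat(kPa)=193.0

Pbub = 236.4861 kPa

At the bubble point ψ → 0, so ΣzᵢKᵢ = 1 with Kᵢ = Pᵢˢᵃᵗ/P ⇒ P = ΣzᵢPᵢˢᵃᵗ.
P = 0.4686·285.8 + 0.5314·193.0 = 236.4861 kPa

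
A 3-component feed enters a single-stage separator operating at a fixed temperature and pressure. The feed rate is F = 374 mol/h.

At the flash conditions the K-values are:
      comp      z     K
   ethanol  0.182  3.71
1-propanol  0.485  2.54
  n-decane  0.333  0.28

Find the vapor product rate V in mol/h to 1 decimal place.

V = 276.8 mol/h

Rachford–Rice: g(V/F) = Σ zᵢ(Kᵢ−1)/(1+V/F(Kᵢ−1)) = 0.
Feasibility: ΣzᵢKᵢ = 2.000, Σzᵢ/Kᵢ = 1.429 — both > 1, two phases present.
Newton iteration, V/F⁰ = 0.5:
  V/F = 0.500: g = 0.2568, g' = -1.030 → V/F = 0.749
  V/F = 0.749: g = -0.0113, g' = -1.208 → V/F = 0.740
Converged at V/F = 0.740.
Then V = V/F·F = 0.7400·374 = 276.8 mol/h and L = F − V = 97.2 mol/h.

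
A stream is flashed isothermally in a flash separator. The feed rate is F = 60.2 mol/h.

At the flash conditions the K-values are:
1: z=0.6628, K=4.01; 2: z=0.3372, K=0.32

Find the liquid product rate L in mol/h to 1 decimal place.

Let ψ = V/F and solve Σ zᵢ(Kᵢ−1)/(1+ψ(Kᵢ−1)) = 0.
Feasibility: ΣzᵢKᵢ = 2.7657, Σzᵢ/Kᵢ = 1.2190 — both > 1, two phases present.
Newton iteration, ψ⁰ = 0.67:
  ψ = 0.6700: g = 0.24014, g' = -1.1860 → ψ = 0.8725
  ψ = 0.8725: g = -0.01361, g' = -1.3993 → ψ = 0.8628
  ψ = 0.8628: g = -0.00011, g' = -1.3768 → ψ = 0.8627
Converged at ψ = 0.8627.
Then V = ψ·F = 0.8627·60.2 = 51.9 mol/h and L = F − V = 8.3 mol/h.

L = 8.3 mol/h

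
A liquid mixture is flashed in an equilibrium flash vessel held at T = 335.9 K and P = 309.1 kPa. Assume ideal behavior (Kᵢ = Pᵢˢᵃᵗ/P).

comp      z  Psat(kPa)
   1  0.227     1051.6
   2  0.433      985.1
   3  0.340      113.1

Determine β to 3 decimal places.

β = 0.890

Raoult's law: Kᵢ = Pᵢˢᵃᵗ/P = Pᵢˢᵃᵗ/309.1.
  K_1 = 1051.6/309.1 = 3.40214, K_2 = 985.1/309.1 = 3.18699, K_3 = 113.1/309.1 = 0.36590
Let β = V/F and solve Σ zᵢ(Kᵢ−1)/(1+β(Kᵢ−1)) = 0.
Feasibility: ΣzᵢKᵢ = 2.277, Σzᵢ/Kᵢ = 1.132 — both > 1, two phases present.
Iterate (Newton) starting at β = 0.57:
  β = 0.570: g = 0.3140, g' = -0.979 → β = 0.891
  β = 0.891: g = -0.0006, g' = -1.093 → β = 0.890
Converged at β = 0.890.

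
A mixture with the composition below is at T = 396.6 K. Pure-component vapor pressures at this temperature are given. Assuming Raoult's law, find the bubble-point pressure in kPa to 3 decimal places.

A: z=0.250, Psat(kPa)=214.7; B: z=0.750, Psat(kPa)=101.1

At the bubble point ψ → 0, so ΣzᵢKᵢ = 1 with Kᵢ = Pᵢˢᵃᵗ/P ⇒ P = ΣzᵢPᵢˢᵃᵗ.
P = 0.250·214.7 + 0.750·101.1 = 129.500 kPa

Pbub = 129.500 kPa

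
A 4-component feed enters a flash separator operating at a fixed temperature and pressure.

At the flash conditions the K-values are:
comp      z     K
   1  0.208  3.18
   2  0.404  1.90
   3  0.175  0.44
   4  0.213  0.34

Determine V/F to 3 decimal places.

V/F = 0.673

Rachford–Rice: g(V/F) = Σ zᵢ(Kᵢ−1)/(1+V/F(Kᵢ−1)) = 0.
Check two-phase: ΣzᵢKᵢ = 1.578 > 1 and Σzᵢ/Kᵢ = 1.302 > 1, so g(0) = 0.578 > 0 and g(1) = -0.302 < 0.
Iterate (Newton) starting at V/F = 0.48:
  V/F = 0.480: g = 0.1357, g' = -0.697 → V/F = 0.675
  V/F = 0.675: g = -0.0012, g' = -0.732 → V/F = 0.673
Converged at V/F = 0.673.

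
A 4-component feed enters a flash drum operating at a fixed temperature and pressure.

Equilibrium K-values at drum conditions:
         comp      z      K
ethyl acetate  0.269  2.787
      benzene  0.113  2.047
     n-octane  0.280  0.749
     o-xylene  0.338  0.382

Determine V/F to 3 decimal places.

Rachford–Rice: g(V/F) = Σ zᵢ(Kᵢ−1)/(1+V/F(Kᵢ−1)) = 0.
g(0) = ΣzᵢKᵢ − 1 = 0.320 and g(1) = 1 − Σzᵢ/Kᵢ = -0.410, so a root lies in (0, 1).
Iterate (Newton) starting at V/F = 0.55:
  V/F = 0.550: g = -0.0805, g' = -0.588 → V/F = 0.413
Converged at V/F = 0.413.

V/F = 0.413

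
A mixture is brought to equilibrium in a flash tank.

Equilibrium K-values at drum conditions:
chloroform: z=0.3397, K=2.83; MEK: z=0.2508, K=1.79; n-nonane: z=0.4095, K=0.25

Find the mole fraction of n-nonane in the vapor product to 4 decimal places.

Rachford–Rice: g(ψ) = Σ zᵢ(Kᵢ−1)/(1+ψ(Kᵢ−1)) = 0.
Check two-phase: ΣzᵢKᵢ = 1.5127 > 1 and Σzᵢ/Kᵢ = 1.8981 > 1, so g(0) = 0.5127 > 0 and g(1) = -0.8981 < 0.
Iterate (Newton) starting at ψ = 0.33:
  ψ = 0.3300: g = 0.13661, g' = -0.9475 → ψ = 0.4742
  ψ = 0.4742: g = 0.00034, g' = -0.9637 → ψ = 0.4745
Converged at ψ = 0.4745.
Compositions from xᵢ = zᵢ/(1+ψ(Kᵢ−1)), yᵢ = Kᵢxᵢ:
  chloroform: x = 0.1818, y = 0.5145
  MEK: x = 0.1824, y = 0.3265
  n-nonane: x = 0.6358, y = 0.1589

y_n-nonane = 0.1589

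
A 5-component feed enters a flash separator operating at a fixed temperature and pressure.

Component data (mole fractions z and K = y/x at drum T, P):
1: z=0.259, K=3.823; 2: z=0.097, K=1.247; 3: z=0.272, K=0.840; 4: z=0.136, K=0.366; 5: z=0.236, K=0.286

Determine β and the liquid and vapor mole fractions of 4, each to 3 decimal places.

β = 0.360, x_4 = 0.176, y_4 = 0.064

Newton iteration, β⁰ = 0.47:
  β = 0.470: g = -0.0878, g' = -0.778 → β = 0.357
  β = 0.357: g = 0.0023, g' = -0.833 → β = 0.360
Converged at β = 0.360.
Compositions from xᵢ = zᵢ/(1+β(Kᵢ−1)), yᵢ = Kᵢxᵢ:
  1: x = 0.128, y = 0.491
  2: x = 0.089, y = 0.111
  3: x = 0.289, y = 0.242
  4: x = 0.176, y = 0.064
  5: x = 0.318, y = 0.091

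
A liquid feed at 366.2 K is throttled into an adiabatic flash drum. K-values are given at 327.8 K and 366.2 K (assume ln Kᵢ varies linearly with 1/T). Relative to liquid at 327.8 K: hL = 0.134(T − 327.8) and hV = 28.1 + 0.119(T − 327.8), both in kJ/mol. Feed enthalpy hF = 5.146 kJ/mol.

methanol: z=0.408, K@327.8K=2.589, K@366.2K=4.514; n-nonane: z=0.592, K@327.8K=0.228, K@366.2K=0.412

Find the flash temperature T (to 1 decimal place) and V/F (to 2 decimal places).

Adiabatic flash: solve Rachford–Rice at each trial T, then check hF = ψ·hV(T) + (1−ψ)·hL(T).
  T = 327.8 K: K = (2.589, 0.228), RR gives ψ = 0.156, H_out = 4.382 kJ/mol
  T = 366.2 K: K = (4.514, 0.412), RR gives ψ = 0.525, H_out = 19.607 kJ/mol
  T = 347.0 K: K = (3.472, 0.312), RR gives ψ = 0.353, H_out = 12.394 kJ/mol
  T = 337.4 K: K = (3.011, 0.268), RR gives ψ = 0.263, H_out = 8.631 kJ/mol
  T = 332.6 K: K = (2.795, 0.247), RR gives ψ = 0.212, H_out = 6.592 kJ/mol
  T = 330.2 K: K = (2.691, 0.238), RR gives ψ = 0.185, H_out = 5.512 kJ/mol
Linear interpolation between T = 327.8 (H_out = 4.382) and T = 330.2 (H_out = 5.512) on hF = 5.146 gives T ≈ 329.4 K, at which ψ = 0.18.

T = 329.4 K, V/F = 0.18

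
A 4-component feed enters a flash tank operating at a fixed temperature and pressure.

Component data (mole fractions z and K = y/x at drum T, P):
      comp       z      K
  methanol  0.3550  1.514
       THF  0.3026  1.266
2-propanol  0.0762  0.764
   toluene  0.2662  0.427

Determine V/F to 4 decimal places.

Rachford–Rice: g(V/F) = Σ zᵢ(Kᵢ−1)/(1+V/F(Kᵢ−1)) = 0.
g(0) = ΣzᵢKᵢ − 1 = 0.0924 and g(1) = 1 − Σzᵢ/Kᵢ = -0.1967, so a root lies in (0, 1).
Iterate (Newton) starting at V/F = 0.5:
  V/F = 0.5000: g = -0.01796, g' = -0.2532 → V/F = 0.4290
  V/F = 0.4290: g = -0.00052, g' = -0.2391 → V/F = 0.4269
Converged at V/F = 0.4269.

V/F = 0.4269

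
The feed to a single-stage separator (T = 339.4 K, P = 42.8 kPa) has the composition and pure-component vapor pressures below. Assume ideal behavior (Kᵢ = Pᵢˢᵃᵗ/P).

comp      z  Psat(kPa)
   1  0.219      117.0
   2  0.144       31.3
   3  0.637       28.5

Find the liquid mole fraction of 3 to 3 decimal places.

Raoult's law: Kᵢ = Pᵢˢᵃᵗ/P = Pᵢˢᵃᵗ/42.8.
  K_1 = 117.0/42.8 = 2.73364, K_2 = 31.3/42.8 = 0.73131, K_3 = 28.5/42.8 = 0.66589
Let ψ = V/F and solve Σ zᵢ(Kᵢ−1)/(1+ψ(Kᵢ−1)) = 0.
Check two-phase: ΣzᵢKᵢ = 1.128 > 1 and Σzᵢ/Kᵢ = 1.234 > 1, so g(0) = 0.128 > 0 and g(1) = -0.234 < 0.
Newton–Raphson from ψ = 0.4:
  ψ = 0.400: g = -0.0648, g' = -0.337 → ψ = 0.208
  ψ = 0.208: g = 0.0094, g' = -0.449 → ψ = 0.229
Converged at ψ = 0.229.
Compositions from xᵢ = zᵢ/(1+ψ(Kᵢ−1)), yᵢ = Kᵢxᵢ:
  1: x = 0.157, y = 0.428
  2: x = 0.153, y = 0.112
  3: x = 0.690, y = 0.459

x_3 = 0.690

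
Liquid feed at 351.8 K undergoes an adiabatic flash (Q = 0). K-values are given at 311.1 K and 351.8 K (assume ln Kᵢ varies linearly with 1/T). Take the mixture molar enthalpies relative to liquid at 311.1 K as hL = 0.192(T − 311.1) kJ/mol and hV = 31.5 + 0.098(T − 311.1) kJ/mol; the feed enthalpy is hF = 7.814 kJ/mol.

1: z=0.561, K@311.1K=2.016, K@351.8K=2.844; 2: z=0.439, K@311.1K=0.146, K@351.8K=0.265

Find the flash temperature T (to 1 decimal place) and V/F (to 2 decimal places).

T = 312.6 K, V/F = 0.24

Adiabatic flash: solve Rachford–Rice at each trial T, then check hF = ψ·hV(T) + (1−ψ)·hL(T).
  T = 311.1 K: K = (2.016, 0.146), RR gives ψ = 0.225, H_out = 7.082 kJ/mol
  T = 351.8 K: K = (2.844, 0.265), RR gives ψ = 0.525, H_out = 22.349 kJ/mol
  T = 331.5 K: K = (2.421, 0.200), RR gives ψ = 0.393, H_out = 15.534 kJ/mol
  T = 321.3 K: K = (2.216, 0.172), RR gives ψ = 0.316, H_out = 11.621 kJ/mol
  T = 316.2 K: K = (2.115, 0.159), RR gives ψ = 0.273, H_out = 9.451 kJ/mol
  T = 313.6 K: K = (2.064, 0.152), RR gives ψ = 0.249, H_out = 8.271 kJ/mol
  T = 312.4 K: K = (2.041, 0.149), RR gives ψ = 0.238, H_out = 7.708 kJ/mol
Linear interpolation between T = 312.4 (H_out = 7.708) and T = 313.6 (H_out = 8.271) on hF = 7.814 gives T ≈ 312.6 K, at which ψ = 0.24.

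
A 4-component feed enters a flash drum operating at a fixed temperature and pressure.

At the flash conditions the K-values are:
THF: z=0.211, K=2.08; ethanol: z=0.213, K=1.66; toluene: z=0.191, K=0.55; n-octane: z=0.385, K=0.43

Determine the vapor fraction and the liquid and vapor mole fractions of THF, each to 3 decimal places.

ψ = 0.132, x_THF = 0.185, y_THF = 0.384

Material balance + equilibrium reduce to Σ zᵢ(Kᵢ−1)/(1+ψ(Kᵢ−1)) = 0.
Check two-phase: ΣzᵢKᵢ = 1.063 > 1 and Σzᵢ/Kᵢ = 1.472 > 1, so g(0) = 0.063 > 0 and g(1) = -0.472 < 0.
Newton iteration, ψ⁰ = 0.5:
  ψ = 0.500: g = -0.1642, g' = -0.465 → ψ = 0.147
  ψ = 0.147: g = -0.0068, g' = -0.454 → ψ = 0.132
Converged at ψ = 0.132.
Compositions from xᵢ = zᵢ/(1+ψ(Kᵢ−1)), yᵢ = Kᵢxᵢ:
  THF: x = 0.185, y = 0.384
  ethanol: x = 0.196, y = 0.325
  toluene: x = 0.203, y = 0.112
  n-octane: x = 0.416, y = 0.179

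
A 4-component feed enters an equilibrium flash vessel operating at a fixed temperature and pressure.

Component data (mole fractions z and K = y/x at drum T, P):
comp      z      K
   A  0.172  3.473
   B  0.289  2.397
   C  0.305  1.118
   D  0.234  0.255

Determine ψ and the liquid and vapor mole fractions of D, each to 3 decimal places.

Rachford–Rice: g(ψ) = Σ zᵢ(Kᵢ−1)/(1+ψ(Kᵢ−1)) = 0.
g(0) = ΣzᵢKᵢ − 1 = 0.691 and g(1) = 1 − Σzᵢ/Kᵢ = -0.361, so a root lies in (0, 1).
Iterate (Newton) starting at ψ = 0.5:
  ψ = 0.500: g = 0.1841, g' = -0.739 → ψ = 0.749
  ψ = 0.749: g = -0.0148, g' = -0.932 → ψ = 0.733
Converged at ψ = 0.733.
Compositions from xᵢ = zᵢ/(1+ψ(Kᵢ−1)), yᵢ = Kᵢxᵢ:
  A: x = 0.061, y = 0.212
  B: x = 0.143, y = 0.342
  C: x = 0.281, y = 0.314
  D: x = 0.515, y = 0.131

ψ = 0.733, x_D = 0.515, y_D = 0.131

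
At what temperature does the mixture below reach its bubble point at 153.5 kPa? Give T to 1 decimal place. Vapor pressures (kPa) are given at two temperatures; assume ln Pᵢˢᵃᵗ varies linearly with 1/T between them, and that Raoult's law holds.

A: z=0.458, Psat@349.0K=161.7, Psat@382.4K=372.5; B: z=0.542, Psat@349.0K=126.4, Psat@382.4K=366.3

T = 351.4 K

Bubble-point temperature: ΣzᵢPᵢˢᵃᵗ(T) = P. Interpolate ln Pᵢˢᵃᵗ = aᵢ + bᵢ/T.
  T = 349.0 K: ΣzᵢPᵢˢᵃᵗ = 142.57 kPa
  T = 382.4 K: ΣzᵢPᵢˢᵃᵗ = 369.14 kPa
  T = 365.7 K: ΣzᵢPᵢˢᵃᵗ = 234.06 kPa
  T = 357.4 K: ΣzᵢPᵢˢᵃᵗ = 183.92 kPa
  T = 353.2 K: ΣzᵢPᵢˢᵃᵗ = 162.16 kPa
  T = 351.1 K: ΣzᵢPᵢˢᵃᵗ = 152.10 kPa
Interpolating between 351.1 K and 353.2 K gives T ≈ 351.4 K.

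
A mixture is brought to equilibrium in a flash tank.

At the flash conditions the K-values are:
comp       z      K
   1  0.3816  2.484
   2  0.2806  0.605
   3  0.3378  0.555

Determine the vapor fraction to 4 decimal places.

Material balance + equilibrium reduce to Σ zᵢ(Kᵢ−1)/(1+ψ(Kᵢ−1)) = 0.
Feasibility: ΣzᵢKᵢ = 1.3051, Σzᵢ/Kᵢ = 1.2261 — both > 1, two phases present.
Newton iteration, ψ⁰ = 0.38:
  ψ = 0.3800: g = 0.05077, g' = -0.5011 → ψ = 0.4813
  ψ = 0.4813: g = 0.00219, g' = -0.4610 → ψ = 0.4861
Converged at ψ = 0.4861.

ψ = 0.4861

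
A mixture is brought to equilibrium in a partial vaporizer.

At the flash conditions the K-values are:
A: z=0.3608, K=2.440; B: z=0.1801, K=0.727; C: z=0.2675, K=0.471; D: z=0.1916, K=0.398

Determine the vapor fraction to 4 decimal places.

Iterate (Newton) starting at ψ = 0.43:
  ψ = 0.4300: g = -0.07364, g' = -0.5544 → ψ = 0.2972
  ψ = 0.2972: g = 0.00196, g' = -0.5912 → ψ = 0.3005
Converged at ψ = 0.3005.

ψ = 0.3005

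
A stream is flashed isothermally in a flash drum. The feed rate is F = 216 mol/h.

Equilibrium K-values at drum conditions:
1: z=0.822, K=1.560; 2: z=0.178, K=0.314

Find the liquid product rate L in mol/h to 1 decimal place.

Iterate (Newton) starting at V/F = 0.59:
  V/F = 0.590: g = 0.1409, g' = -0.382 → V/F = 0.959
  V/F = 0.959: g = -0.0572, g' = -0.824 → V/F = 0.889
  V/F = 0.889: g = -0.0059, g' = -0.666 → V/F = 0.881
  V/F = 0.881: g = -0.0001, g' = -0.650 → V/F = 0.880
Converged at V/F = 0.880.
Then V = V/F·F = 0.8804·216 = 190.2 mol/h and L = F − V = 25.8 mol/h.

L = 25.8 mol/h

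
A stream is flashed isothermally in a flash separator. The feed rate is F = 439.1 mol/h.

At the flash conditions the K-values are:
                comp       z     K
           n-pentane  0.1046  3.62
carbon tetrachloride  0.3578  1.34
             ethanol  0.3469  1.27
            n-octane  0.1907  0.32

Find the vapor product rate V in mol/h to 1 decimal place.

V = 331.6 mol/h

Material balance + equilibrium reduce to Σ zᵢ(Kᵢ−1)/(1+ψ(Kᵢ−1)) = 0.
Check two-phase: ΣzᵢKᵢ = 1.3597 > 1 and Σzᵢ/Kᵢ = 1.1650 > 1, so g(0) = 0.3597 > 0 and g(1) = -0.1650 < 0.
Newton–Raphson from ψ = 0.49:
  ψ = 0.4900: g = 0.11252, g' = -0.3861 → ψ = 0.7814
  ψ = 0.7814: g = -0.01332, g' = -0.5219 → ψ = 0.7559
  ψ = 0.7559: g = -0.00031, g' = -0.4978 → ψ = 0.7553
Converged at ψ = 0.7553.
Then V = ψ·F = 0.7553·439.1 = 331.6 mol/h and L = F − V = 107.5 mol/h.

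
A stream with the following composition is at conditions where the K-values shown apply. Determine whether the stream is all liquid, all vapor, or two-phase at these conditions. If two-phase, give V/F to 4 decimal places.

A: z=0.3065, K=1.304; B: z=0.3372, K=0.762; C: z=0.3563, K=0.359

all liquid

ΣzᵢKᵢ = 0.7845; Σzᵢ/Kᵢ = 1.6700.
Since ΣzᵢKᵢ < 1 the mixture is below its bubble point — single liquid phase.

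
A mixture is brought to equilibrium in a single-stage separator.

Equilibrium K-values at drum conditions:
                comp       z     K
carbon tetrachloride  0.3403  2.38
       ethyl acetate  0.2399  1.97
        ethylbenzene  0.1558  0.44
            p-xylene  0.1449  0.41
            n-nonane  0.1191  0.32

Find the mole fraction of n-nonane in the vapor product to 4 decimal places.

Newton iteration, β⁰ = 0.5:
  β = 0.5000: g = 0.06943, g' = -0.6514 → β = 0.6066
  β = 0.6066: g = -0.00098, g' = -0.6754 → β = 0.6051
Converged at β = 0.6051.
Compositions from xᵢ = zᵢ/(1+β(Kᵢ−1)), yᵢ = Kᵢxᵢ:
  carbon tetrachloride: x = 0.1854, y = 0.4414
  ethyl acetate: x = 0.1512, y = 0.2978
  ethylbenzene: x = 0.2357, y = 0.1037
  p-xylene: x = 0.2254, y = 0.0924
  n-nonane: x = 0.2024, y = 0.0648

y_n-nonane = 0.0648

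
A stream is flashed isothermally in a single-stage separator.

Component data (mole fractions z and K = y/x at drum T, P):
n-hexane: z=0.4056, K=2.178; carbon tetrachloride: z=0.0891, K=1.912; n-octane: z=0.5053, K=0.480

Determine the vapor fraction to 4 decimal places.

ψ = 0.5028

Material balance + equilibrium reduce to Σ zᵢ(Kᵢ−1)/(1+ψ(Kᵢ−1)) = 0.
Check two-phase: ΣzᵢKᵢ = 1.2963 > 1 and Σzᵢ/Kᵢ = 1.2855 > 1, so g(0) = 0.2963 > 0 and g(1) = -0.2855 < 0.
Iterate (Newton) starting at ψ = 0.62:
  ψ = 0.6200: g = -0.05974, g' = -0.5158 → ψ = 0.5042
  ψ = 0.5042: g = -0.00070, g' = -0.5073 → ψ = 0.5028
Converged at ψ = 0.5028.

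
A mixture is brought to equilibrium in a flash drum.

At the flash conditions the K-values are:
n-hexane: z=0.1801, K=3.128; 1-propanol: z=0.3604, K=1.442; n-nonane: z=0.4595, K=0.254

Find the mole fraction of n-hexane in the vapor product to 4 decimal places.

y_n-hexane = 0.3864

Rachford–Rice: g(ψ) = Σ zᵢ(Kᵢ−1)/(1+ψ(Kᵢ−1)) = 0.
Check two-phase: ΣzᵢKᵢ = 1.1998 > 1 and Σzᵢ/Kᵢ = 2.1166 > 1, so g(0) = 0.1998 > 0 and g(1) = -1.1166 < 0.
Newton–Raphson from ψ = 0.34:
  ψ = 0.3400: g = -0.09843, g' = -0.7868 → ψ = 0.2149
  ψ = 0.2149: g = 0.00023, g' = -0.8054 → ψ = 0.2152
Converged at ψ = 0.2152.
Compositions from xᵢ = zᵢ/(1+ψ(Kᵢ−1)), yᵢ = Kᵢxᵢ:
  n-hexane: x = 0.1235, y = 0.3864
  1-propanol: x = 0.3291, y = 0.4746
  n-nonane: x = 0.5474, y = 0.1390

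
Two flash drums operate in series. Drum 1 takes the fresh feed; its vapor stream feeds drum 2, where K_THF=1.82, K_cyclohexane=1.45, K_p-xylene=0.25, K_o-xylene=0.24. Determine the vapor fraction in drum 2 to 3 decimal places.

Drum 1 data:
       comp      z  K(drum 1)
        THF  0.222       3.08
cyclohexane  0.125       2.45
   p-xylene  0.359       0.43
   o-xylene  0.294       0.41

Drum 1:
Rachford–Rice: g(ψ₁) = Σ zᵢ(Kᵢ−1)/(1+ψ₁(Kᵢ−1)) = 0.
g(0) = ΣzᵢKᵢ − 1 = 0.265 and g(1) = 1 − Σzᵢ/Kᵢ = -0.675, so a root lies in (0, 1).
Iterate (Newton) starting at ψ₁ = 0.5:
  ψ₁ = 0.500: g = -0.2008, g' = -0.753 → ψ₁ = 0.233
  ψ₁ = 0.233: g = 0.0091, g' = -0.875 → ψ₁ = 0.244
Converged at ψ₁ = 0.244.
Drum-1 compositions:
  THF: x = 0.147, y = 0.454
  cyclohexane: x = 0.092, y = 0.226
  p-xylene: x = 0.417, y = 0.179
  o-xylene: x = 0.343, y = 0.141
Drum-2 feed = drum-1 vapor: z₂ = (0.4537, 0.2263, 0.1793, 0.1408).
Drum 2:
Iterate (Newton) starting at ψ₂ = 0.66:
  ψ₂ = 0.660: g = -0.1611, g' = -0.879 → ψ₂ = 0.477
  ψ₂ = 0.477: g = -0.0258, g' = -0.633 → ψ₂ = 0.436
  ψ₂ = 0.436: g = -0.0006, g' = -0.602 → ψ₂ = 0.435
Converged at ψ₂ = 0.435.
  THF: x = 0.334, y = 0.609
  cyclohexane: x = 0.189, y = 0.274
  p-xylene: x = 0.266, y = 0.067
  o-xylene: x = 0.210, y = 0.050

V/F (drum 2) = 0.435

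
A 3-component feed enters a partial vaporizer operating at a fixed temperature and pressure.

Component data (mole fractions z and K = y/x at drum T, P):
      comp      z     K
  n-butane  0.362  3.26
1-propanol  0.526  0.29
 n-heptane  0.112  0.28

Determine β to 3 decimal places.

β = 0.226

Rachford–Rice: g(β) = Σ zᵢ(Kᵢ−1)/(1+β(Kᵢ−1)) = 0.
Check two-phase: ΣzᵢKᵢ = 1.364 > 1 and Σzᵢ/Kᵢ = 2.325 > 1, so g(0) = 0.364 > 0 and g(1) = -1.325 < 0.
Iterate (Newton) starting at β = 0.51:
  β = 0.510: g = -0.3328, g' = -1.196 → β = 0.232
  β = 0.232: g = -0.0067, g' = -1.260 → β = 0.226
Converged at β = 0.226.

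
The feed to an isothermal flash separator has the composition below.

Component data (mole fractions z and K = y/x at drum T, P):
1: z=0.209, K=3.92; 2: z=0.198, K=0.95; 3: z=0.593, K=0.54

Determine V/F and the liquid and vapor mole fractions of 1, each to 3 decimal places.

Rachford–Rice: g(V/F) = Σ zᵢ(Kᵢ−1)/(1+V/F(Kᵢ−1)) = 0.
Feasibility: ΣzᵢKᵢ = 1.328, Σzᵢ/Kᵢ = 1.360 — both > 1, two phases present.
Newton iteration, V/F⁰ = 0.64:
  V/F = 0.640: g = -0.1841, g' = -0.469 → V/F = 0.248
  V/F = 0.248: g = 0.0364, g' = -0.761 → V/F = 0.295
  V/F = 0.295: g = 0.0020, g' = -0.682 → V/F = 0.298
Converged at V/F = 0.298.
Compositions from xᵢ = zᵢ/(1+V/F(Kᵢ−1)), yᵢ = Kᵢxᵢ:
  1: x = 0.112, y = 0.438
  2: x = 0.201, y = 0.191
  3: x = 0.687, y = 0.371

V/F = 0.298, x_1 = 0.112, y_1 = 0.438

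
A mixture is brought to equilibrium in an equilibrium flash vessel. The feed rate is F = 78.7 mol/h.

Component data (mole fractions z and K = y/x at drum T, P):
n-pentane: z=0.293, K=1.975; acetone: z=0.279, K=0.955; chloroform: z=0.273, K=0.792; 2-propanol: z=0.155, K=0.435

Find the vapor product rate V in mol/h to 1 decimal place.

Material balance + equilibrium reduce to Σ zᵢ(Kᵢ−1)/(1+ψ(Kᵢ−1)) = 0.
Feasibility: ΣzᵢKᵢ = 1.129, Σzᵢ/Kᵢ = 1.142 — both > 1, two phases present.
Newton iteration, ψ⁰ = 0.69:
  ψ = 0.690: g = -0.0520, g' = -0.249 → ψ = 0.481
  ψ = 0.481: g = -0.0018, g' = -0.238 → ψ = 0.474
Converged at ψ = 0.474.
Then V = ψ·F = 0.4738·78.7 = 37.3 mol/h and L = F − V = 41.4 mol/h.

V = 37.3 mol/h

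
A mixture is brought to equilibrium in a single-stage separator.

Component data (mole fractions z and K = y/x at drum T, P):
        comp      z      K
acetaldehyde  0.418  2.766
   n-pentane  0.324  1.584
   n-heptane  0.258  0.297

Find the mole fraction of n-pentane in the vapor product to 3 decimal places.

y_n-pentane = 0.347

Rachford–Rice: g(β) = Σ zᵢ(Kᵢ−1)/(1+β(Kᵢ−1)) = 0.
g(0) = ΣzᵢKᵢ − 1 = 0.746 and g(1) = 1 − Σzᵢ/Kᵢ = -0.224, so a root lies in (0, 1).
Iterate (Newton) starting at β = 0.5:
  β = 0.500: g = 0.2588, g' = -0.737 → β = 0.851
  β = 0.851: g = -0.0303, g' = -1.048 → β = 0.822
  β = 0.822: g = -0.0010, g' = -0.983 → β = 0.821
Converged at β = 0.821.
Compositions from xᵢ = zᵢ/(1+β(Kᵢ−1)), yᵢ = Kᵢxᵢ:
  acetaldehyde: x = 0.171, y = 0.472
  n-pentane: x = 0.219, y = 0.347
  n-heptane: x = 0.610, y = 0.181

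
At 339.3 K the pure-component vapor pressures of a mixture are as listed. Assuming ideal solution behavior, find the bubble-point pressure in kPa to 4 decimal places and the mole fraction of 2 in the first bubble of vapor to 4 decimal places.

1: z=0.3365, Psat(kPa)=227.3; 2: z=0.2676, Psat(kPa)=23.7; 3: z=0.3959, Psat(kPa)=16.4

At the bubble point ψ → 0, so ΣzᵢKᵢ = 1 with Kᵢ = Pᵢˢᵃᵗ/P ⇒ P = ΣzᵢPᵢˢᵃᵗ.
P = 0.3365·227.3 + 0.2676·23.7 + 0.3959·16.4 = 89.3213 kPa
yᵢ = zᵢPᵢˢᵃᵗ/P ⇒ y_2 = 0.2676·23.7/89.3213 = 0.0710

Pbub = 89.3213 kPa, y_2 = 0.0710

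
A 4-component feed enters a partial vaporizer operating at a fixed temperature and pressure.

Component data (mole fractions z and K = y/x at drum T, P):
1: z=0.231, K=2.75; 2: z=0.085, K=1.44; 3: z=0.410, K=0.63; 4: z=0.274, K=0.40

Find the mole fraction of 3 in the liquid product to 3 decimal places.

Iterate (Newton) starting at V/F = 0.5:
  V/F = 0.500: g = -0.1747, g' = -0.498 → V/F = 0.149
  V/F = 0.149: g = 0.0145, g' = -0.641 → V/F = 0.172
Converged at V/F = 0.172.
Compositions from xᵢ = zᵢ/(1+V/F(Kᵢ−1)), yᵢ = Kᵢxᵢ:
  1: x = 0.177, y = 0.488
  2: x = 0.079, y = 0.114
  3: x = 0.438, y = 0.276
  4: x = 0.306, y = 0.122

x_3 = 0.438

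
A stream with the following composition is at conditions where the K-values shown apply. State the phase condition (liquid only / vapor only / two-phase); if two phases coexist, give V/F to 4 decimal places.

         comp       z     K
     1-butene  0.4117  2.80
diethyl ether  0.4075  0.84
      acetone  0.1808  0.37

two-phase, V/F = 0.7987

ΣzᵢKᵢ = 1.5620; Σzᵢ/Kᵢ = 1.1208.
Both exceed 1, so a two-phase solution exists.
Material balance + equilibrium reduce to Σ zᵢ(Kᵢ−1)/(1+ψ(Kᵢ−1)) = 0.
Iterate (Newton) starting at ψ = 0.5:
  ψ = 0.5000: g = 0.15288, g' = -0.5348 → ψ = 0.7859
  ψ = 0.7859: g = 0.00673, g' = -0.5239 → ψ = 0.7987
Converged at ψ = 0.7987.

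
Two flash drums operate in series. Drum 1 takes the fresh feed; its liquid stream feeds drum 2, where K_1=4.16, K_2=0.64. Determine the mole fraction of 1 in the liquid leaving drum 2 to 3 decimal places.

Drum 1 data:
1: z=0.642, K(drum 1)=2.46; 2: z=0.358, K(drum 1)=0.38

x_1 (drum 2) = 0.102

Drum 1:
Material balance + equilibrium reduce to Σ zᵢ(Kᵢ−1)/(1+ψ₁(Kᵢ−1)) = 0.
Check two-phase: ΣzᵢKᵢ = 1.715 > 1 and Σzᵢ/Kᵢ = 1.203 > 1, so g(0) = 0.715 > 0 and g(1) = -0.203 < 0.
Newton–Raphson from ψ₁ = 0.66:
  ψ₁ = 0.660: g = 0.1017, g' = -0.749 → ψ₁ = 0.796
  ψ₁ = 0.796: g = -0.0045, g' = -0.829 → ψ₁ = 0.790
Converged at ψ₁ = 0.790.
Drum-1 compositions:
  1: x = 0.298, y = 0.733
  2: x = 0.702, y = 0.267
Drum-2 feed = drum-1 liquid: z₂ = (0.2981, 0.7019).
Drum 2:
Material balance + equilibrium reduce to Σ zᵢ(Kᵢ−1)/(1+ψ₂(Kᵢ−1)) = 0.
Feasibility: ΣzᵢKᵢ = 1.689, Σzᵢ/Kᵢ = 1.168 — both > 1, two phases present.
Newton–Raphson from ψ₂ = 0.68:
  ψ₂ = 0.680: g = -0.0355, g' = -0.460 → ψ₂ = 0.603
  ψ₂ = 0.603: g = 0.0015, g' = -0.501 → ψ₂ = 0.606
Converged at ψ₂ = 0.606.
  1: x = 0.102, y = 0.425
  2: x = 0.898, y = 0.575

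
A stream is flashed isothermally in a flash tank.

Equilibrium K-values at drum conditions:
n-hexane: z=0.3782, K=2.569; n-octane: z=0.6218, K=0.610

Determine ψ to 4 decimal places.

Material balance + equilibrium reduce to Σ zᵢ(Kᵢ−1)/(1+ψ(Kᵢ−1)) = 0.
Check two-phase: ΣzᵢKᵢ = 1.3509 > 1 and Σzᵢ/Kᵢ = 1.1666 > 1, so g(0) = 0.3509 > 0 and g(1) = -0.1666 < 0.
Binary case is linear: z₁(K₁−1)(1+ψ(K₂−1)) + z₂(K₂−1)(1+ψ(K₁−1)) = 0
⇒ ψ = [z₁(K₁−1)+z₂(K₂−1)] / [−(K₁−1)(K₂−1)] = 0.35089/0.61191 = 0.5734

ψ = 0.5734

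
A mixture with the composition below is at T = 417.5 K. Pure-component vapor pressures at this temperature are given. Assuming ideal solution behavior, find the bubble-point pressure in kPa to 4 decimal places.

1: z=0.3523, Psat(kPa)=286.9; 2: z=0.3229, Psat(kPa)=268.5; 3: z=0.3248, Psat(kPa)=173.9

At the bubble point ψ → 0, so ΣzᵢKᵢ = 1 with Kᵢ = Pᵢˢᵃᵗ/P ⇒ P = ΣzᵢPᵢˢᵃᵗ.
P = 0.3523·286.9 + 0.3229·268.5 + 0.3248·173.9 = 244.2562 kPa

Pbub = 244.2562 kPa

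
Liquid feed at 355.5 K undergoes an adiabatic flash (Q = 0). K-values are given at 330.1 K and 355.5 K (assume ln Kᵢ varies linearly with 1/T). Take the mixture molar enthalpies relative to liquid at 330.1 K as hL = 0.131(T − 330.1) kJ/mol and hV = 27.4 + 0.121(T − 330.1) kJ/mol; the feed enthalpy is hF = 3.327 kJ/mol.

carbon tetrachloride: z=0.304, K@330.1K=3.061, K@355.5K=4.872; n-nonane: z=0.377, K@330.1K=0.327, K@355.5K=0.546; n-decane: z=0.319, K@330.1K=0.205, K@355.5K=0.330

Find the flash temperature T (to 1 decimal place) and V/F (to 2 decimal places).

Adiabatic flash: solve Rachford–Rice at each trial T, then check hF = ψ·hV(T) + (1−ψ)·hL(T).
  T = 330.1 K: K = (3.061, 0.327, 0.205), RR gives ψ = 0.079, H_out = 2.170 kJ/mol
  T = 355.5 K: K = (4.872, 0.546, 0.330), RR gives ψ = 0.365, H_out = 13.228 kJ/mol
  T = 342.8 K: K = (3.895, 0.427, 0.262), RR gives ψ = 0.227, H_out = 7.854 kJ/mol
  T = 336.5 K: K = (3.464, 0.375, 0.233), RR gives ψ = 0.157, H_out = 5.140 kJ/mol
  T = 333.3 K: K = (3.258, 0.350, 0.219), RR gives ψ = 0.120, H_out = 3.692 kJ/mol
  T = 331.7 K: K = (3.159, 0.339, 0.212), RR gives ψ = 0.100, H_out = 2.942 kJ/mol
Linear interpolation between T = 331.7 (H_out = 2.942) and T = 333.3 (H_out = 3.692) on hF = 3.327 gives T ≈ 332.5 K, at which ψ = 0.11.

T = 332.5 K, V/F = 0.11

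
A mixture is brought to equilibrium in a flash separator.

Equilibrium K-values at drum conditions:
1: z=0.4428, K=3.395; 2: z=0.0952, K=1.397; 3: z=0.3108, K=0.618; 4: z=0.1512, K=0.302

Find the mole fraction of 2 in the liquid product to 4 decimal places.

Let β = V/F and solve Σ zᵢ(Kᵢ−1)/(1+β(Kᵢ−1)) = 0.
g(0) = ΣzᵢKᵢ − 1 = 0.8740 and g(1) = 1 − Σzᵢ/Kᵢ = -0.2021, so a root lies in (0, 1).
Newton iteration, β⁰ = 0.5:
  β = 0.5000: g = 0.20526, g' = -0.7795 → β = 0.7633
  β = 0.7633: g = 0.01051, g' = -0.7542 → β = 0.7772
Converged at β = 0.7772.
Compositions from xᵢ = zᵢ/(1+β(Kᵢ−1)), yᵢ = Kᵢxᵢ:
  1: x = 0.1548, y = 0.5254
  2: x = 0.0728, y = 0.1016
  3: x = 0.4420, y = 0.2732
  4: x = 0.3305, y = 0.0998

x_2 = 0.0728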